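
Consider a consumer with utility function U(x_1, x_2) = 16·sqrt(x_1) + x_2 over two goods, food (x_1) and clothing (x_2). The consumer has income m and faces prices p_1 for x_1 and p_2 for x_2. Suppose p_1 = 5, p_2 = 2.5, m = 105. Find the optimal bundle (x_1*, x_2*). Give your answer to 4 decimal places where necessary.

Set MRS = p_1/p_2: 8·x_1^(−1/2) = p_1/p_2.
Thus x_1* = (8·p_2/p_1)² — independent of m — with the rest of income spent on x_2.
Plugging in: x_1* = (8·2.5/5)² = 16, x_2* = 10.

x_1* = 16, x_2* = 10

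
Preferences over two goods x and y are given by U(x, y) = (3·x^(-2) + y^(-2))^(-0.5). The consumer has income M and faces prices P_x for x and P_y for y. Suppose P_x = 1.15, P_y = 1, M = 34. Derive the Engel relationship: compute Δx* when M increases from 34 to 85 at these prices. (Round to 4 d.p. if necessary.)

Numerically y/x = 0.726427, so x* = 34/(1.15 + 1·0.726427) = 18.1195.
At M' = 85: x* = 45.2988. Change: 45.2988 − 18.1195 = 27.1793.

Δx* = 27.1793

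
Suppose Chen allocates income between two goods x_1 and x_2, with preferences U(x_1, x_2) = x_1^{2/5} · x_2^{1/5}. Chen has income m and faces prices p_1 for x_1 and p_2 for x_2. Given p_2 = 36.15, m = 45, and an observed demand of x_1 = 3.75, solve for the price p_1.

MU_x_1/MU_x_2 = (0.4·x_2)/(0.2·x_1); tangency sets this equal to p_1/p_2.
So 0.4·p_2·x_2 = 0.2·p_1·x_1; combined with the budget, a share 2/3 of income goes to x_1.
Demand: x_1*(p_1,p_2,m) = 2/3·m/p_1 and x_2* = 1/3·m/p_2.
Set x_1* = 3.75 in the demand function and solve for p_1: p_1 = 8.

p_1 = 8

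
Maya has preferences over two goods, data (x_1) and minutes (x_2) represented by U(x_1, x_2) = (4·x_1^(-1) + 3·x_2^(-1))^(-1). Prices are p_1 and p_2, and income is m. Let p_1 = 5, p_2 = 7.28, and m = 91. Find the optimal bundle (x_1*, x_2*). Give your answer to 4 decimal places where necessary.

x_1* = 8.8998, x_2* = 6.3875

From the CES first-order condition, (4/3)·(x_2/x_1)^(2) = p_1/p_2.
Solve for the ratio: x_2/x_1 = [(3/4)·p_1/p_2]^(0.5).
With the ratio pinned down, the budget gives x_1* = m/(p_1 + p_2·(x_2/x_1)) and x_2* = (x_2/x_1)·x_1*.
Numerically x_2/x_1 = 0.717712, so x_1* = 91/(5 + 7.28·0.717712) = 8.8998 and x_2* = 0.717712·8.8998 = 6.3875.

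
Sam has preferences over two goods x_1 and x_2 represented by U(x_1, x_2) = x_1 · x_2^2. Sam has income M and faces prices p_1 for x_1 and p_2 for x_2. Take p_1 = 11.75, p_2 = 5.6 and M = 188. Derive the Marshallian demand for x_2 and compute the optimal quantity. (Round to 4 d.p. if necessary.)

x_2* = 22.381

At p_1=11.75, p_2=5.6, M=188: x_2* = 2/3·188/5.6 = 22.381.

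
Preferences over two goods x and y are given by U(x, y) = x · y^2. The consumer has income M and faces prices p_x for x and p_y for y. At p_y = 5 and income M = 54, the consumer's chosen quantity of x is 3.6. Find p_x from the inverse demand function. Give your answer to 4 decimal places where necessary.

MU_x/MU_y = (y)/(2·x); tangency sets this equal to p_x/p_y.
So p_y·y = 2·p_x·x; combined with the budget, a share 1/3 of income goes to x.
Demand: x*(p_x,p_y,M) = 1/3·M/p_x and y* = 2/3·M/p_y.
Set x* = 3.6 in the demand function and solve for p_x: p_x = 5.

p_x = 5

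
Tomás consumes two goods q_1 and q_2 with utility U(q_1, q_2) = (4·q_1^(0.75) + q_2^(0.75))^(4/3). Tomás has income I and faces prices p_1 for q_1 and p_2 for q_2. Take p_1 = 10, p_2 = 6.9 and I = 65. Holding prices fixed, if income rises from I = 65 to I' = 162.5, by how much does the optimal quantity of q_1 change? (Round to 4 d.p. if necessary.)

Numerically q_2/q_1 = 0.017233, so q_1* = 65/(10 + 6.9·0.017233) = 6.4236.
At I' = 162.5: q_1* = 16.059. Change: 16.059 − 6.4236 = 9.6354.

Δq_1* = 9.6354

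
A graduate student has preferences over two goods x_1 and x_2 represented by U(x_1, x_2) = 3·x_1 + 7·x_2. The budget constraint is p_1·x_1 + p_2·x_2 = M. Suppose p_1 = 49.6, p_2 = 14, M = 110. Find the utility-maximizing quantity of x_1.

x_2 gives more utility per dollar, so spend all income on x_2: x_2* = M/p_2, x_1* = 0.
Numerically: x_1* = 0, x_2* = 7.8571.

x_1* = 0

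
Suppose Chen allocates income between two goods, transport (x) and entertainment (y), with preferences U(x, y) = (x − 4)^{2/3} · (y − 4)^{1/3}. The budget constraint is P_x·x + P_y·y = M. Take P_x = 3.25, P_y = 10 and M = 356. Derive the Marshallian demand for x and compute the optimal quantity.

This is Cobb-Douglas in (x−4, y−4): tangency gives 2/3·P_y·(y−4) = 1/3·P_x·(x−4).
Substituting into the budget: x* = 4 + 2/3·(M − 4·P_x − 4·P_y)/P_x, and y* = 4 + 1/3·(…)/P_y.
Discretionary income = 356 − 4·3.25 − 4·10 = 303; x* = 4 + 2/3·303/3.25 = 66.1538.

x* = 66.1538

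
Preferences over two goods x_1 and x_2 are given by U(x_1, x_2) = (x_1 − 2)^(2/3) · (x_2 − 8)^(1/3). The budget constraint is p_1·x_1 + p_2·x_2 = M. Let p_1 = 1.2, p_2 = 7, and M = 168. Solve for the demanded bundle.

x_1* = 62.8889, x_2* = 13.219

Discretionary income = 168 − 2·1.2 − 8·7 = 109.6; x_1* = 2 + 2/3·109.6/1.2 = 62.8889; x_2* = 8 + 1/3·109.6/7 = 13.219.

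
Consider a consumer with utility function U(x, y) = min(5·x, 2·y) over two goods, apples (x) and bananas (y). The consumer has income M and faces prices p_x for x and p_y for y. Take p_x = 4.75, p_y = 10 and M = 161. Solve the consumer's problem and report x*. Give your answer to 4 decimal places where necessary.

x* = 5.4118

Demand: x*(p_x,p_y,M) = 2·M/(2·p_x + 5·p_y), y* = 5·M/(2·p_x + 5·p_y).
Here 2·4.75 + 5·10 = 59.5, giving x* = 5.4118.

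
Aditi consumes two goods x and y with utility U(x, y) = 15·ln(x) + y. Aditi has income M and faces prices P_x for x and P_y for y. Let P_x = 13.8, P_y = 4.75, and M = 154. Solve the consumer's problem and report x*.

So x*(P_x,P_y) = 15·P_y/P_x, independent of income; and y* = (M − 15·P_y)/P_y.
At the given prices: x* = 15·4.75/13.8 = 5.163.

x* = 5.163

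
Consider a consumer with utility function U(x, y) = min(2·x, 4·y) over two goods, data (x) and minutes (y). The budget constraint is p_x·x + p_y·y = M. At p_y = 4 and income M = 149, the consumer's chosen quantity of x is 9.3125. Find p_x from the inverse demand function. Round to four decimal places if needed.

With perfect complements, no substitution: consume in ratio x:y = 4:2.
Budget: p_x·x + p_y·(1/2)·x = M, so (4·p_x + 2·p_y)·x = 4·M.
Demand: x*(p_x,p_y,M) = 4·M/(4·p_x + 2·p_y), y* = 2·M/(4·p_x + 2·p_y).
Set x* = 9.3125 in the demand function and solve for p_x: p_x = 14.

p_x = 14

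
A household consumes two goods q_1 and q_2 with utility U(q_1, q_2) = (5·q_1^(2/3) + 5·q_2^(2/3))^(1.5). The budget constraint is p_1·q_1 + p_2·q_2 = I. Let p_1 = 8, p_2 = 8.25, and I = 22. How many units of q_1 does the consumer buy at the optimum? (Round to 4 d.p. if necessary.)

MRS = MU_q_1/MU_q_2 = (q_2/q_1)^(1/3). Set equal to p_1/p_2.
Solve for the ratio: q_2/q_1 = [p_1/p_2]^(3).
Substitute q_2 = (q_2/q_1)·q_1 into the budget: q_1* = I/(p_1 + p_2·(q_2/q_1)).
Numerically q_2/q_1 = 0.911818, so q_1* = 22/(8 + 8.25·0.911818) = 1.4173.

q_1* = 1.4173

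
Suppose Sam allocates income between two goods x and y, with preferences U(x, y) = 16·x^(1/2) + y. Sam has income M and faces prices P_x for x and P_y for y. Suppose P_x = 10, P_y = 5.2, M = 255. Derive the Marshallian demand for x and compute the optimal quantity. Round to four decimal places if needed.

Utility is quasi-linear in y; the FOC for x is 8/√x = P_x/P_y.
Thus x* = (8·P_y/P_x)² — independent of M — with the rest of income spent on y.
Plugging in: x* = (8·5.2/10)² = 17.3056.

x* = 17.3056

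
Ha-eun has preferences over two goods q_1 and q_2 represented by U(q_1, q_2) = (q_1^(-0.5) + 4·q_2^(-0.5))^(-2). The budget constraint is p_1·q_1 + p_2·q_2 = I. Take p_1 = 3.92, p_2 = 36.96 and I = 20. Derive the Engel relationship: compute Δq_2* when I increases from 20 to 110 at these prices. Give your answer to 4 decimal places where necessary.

MU_q_1 ∝ q_1^(-1.5), MU_q_2 ∝ 4·q_2^(-1.5), so MRS = (1/4)·(q_2/q_1)^(1.5) = p_1/p_2.
Solve for the ratio: q_2/q_1 = [4·p_1/p_2]^(2/3).
Substitute q_2 = (q_2/q_1)·q_1 into the budget: q_1* = I/(p_1 + p_2·(q_2/q_1)).
Numerically q_2/q_1 = 0.564602, so q_1* = 20/(3.92 + 36.96·0.564602) = 0.8069 and q_2* = 0.564602·0.8069 = 0.4556.
At I' = 110: q_2* = 2.5055. Change: 2.5055 − 0.4556 = 2.05.

Δq_2* = 2.05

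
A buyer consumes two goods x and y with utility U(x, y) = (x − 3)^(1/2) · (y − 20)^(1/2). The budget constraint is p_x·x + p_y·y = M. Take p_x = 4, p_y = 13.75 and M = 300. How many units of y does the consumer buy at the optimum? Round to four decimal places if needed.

This is Cobb-Douglas in (x−3, y−20): tangency gives 0.5·p_y·(y−20) = 0.5·p_x·(x−3).
Substituting into the budget: x* = 3 + 0.5·(M − 3·p_x − 20·p_y)/p_x, and y* = 20 + 0.5·(…)/p_y.
Discretionary income = 300 − 3·4 − 20·13.75 = 13; y* = 20 + 0.5·13/13.75 = 20.4727.

y* = 20.4727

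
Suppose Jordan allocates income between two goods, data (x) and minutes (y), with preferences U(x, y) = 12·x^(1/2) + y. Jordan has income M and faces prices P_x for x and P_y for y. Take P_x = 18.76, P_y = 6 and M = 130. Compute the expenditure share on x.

share on x = 0.5314

Utility is quasi-linear in y; the FOC for x is 6/√x = P_x/P_y.
Solve: √x = 6·P_y/P_x, so x*(P_x,P_y) = (6·P_y/P_x)², and y* = (M − P_x·x*)/P_y.
Plugging in: x* = (6·6/18.76)² = 3.6825, y* = 10.1528.
Expenditure on x: 18.76·3.6825 = 69.0832; share = 0.5314.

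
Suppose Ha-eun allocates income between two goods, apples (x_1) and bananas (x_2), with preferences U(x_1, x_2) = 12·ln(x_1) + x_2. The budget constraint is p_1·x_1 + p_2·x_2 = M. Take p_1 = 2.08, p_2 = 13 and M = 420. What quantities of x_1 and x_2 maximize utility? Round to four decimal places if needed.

MU_x_1 = 12/x_1, MU_x_2 = 1. Tangency: 12/x_1 = p_1/p_2.
So x_1*(p_1,p_2) = 12·p_2/p_1, independent of income; and x_2* = (M − 12·p_2)/p_2.
At the given prices: x_1* = 12·13/2.08 = 75, and x_2* = 20.3077.

x_1* = 75, x_2* = 20.3077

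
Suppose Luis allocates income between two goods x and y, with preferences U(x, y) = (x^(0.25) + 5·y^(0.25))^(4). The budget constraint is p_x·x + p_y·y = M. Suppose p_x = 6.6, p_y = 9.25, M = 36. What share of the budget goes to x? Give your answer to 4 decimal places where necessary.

MRS = MU_x/MU_y = (1/5)·(y/x)^(0.75). Set equal to p_x/p_y.
Solve for the ratio: y/x = [5·p_x/p_y]^(4/3).
With the ratio pinned down, the budget gives x* = M/(p_x + p_y·(y/x)) and y* = (y/x)·x*.
Numerically y/x = 5.451252, so x* = 36/(6.6 + 9.25·5.451252) = 0.6313 and y* = 5.451252·0.6313 = 3.4414.
Expenditure on x: 6.6·0.6313 = 4.1667; share = 0.1157.

share on x = 0.1157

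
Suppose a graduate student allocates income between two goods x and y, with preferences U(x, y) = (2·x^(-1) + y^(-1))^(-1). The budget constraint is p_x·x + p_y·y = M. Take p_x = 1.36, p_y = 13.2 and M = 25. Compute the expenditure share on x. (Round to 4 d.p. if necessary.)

share on x = 0.3122

MRS = MU_x/MU_y = 2·(y/x)^(2). Set equal to p_x/p_y.
Solve for the ratio: y/x = [(1/2)·p_x/p_y]^(0.5).
Substitute y = (y/x)·x into the budget: x* = M/(p_x + p_y·(y/x)).
Numerically y/x = 0.226969, so x* = 25/(1.36 + 13.2·0.226969) = 5.7392 and y* = 0.226969·5.7392 = 1.3026.
Expenditure on x: 1.36·5.7392 = 7.8053; share = 0.3122.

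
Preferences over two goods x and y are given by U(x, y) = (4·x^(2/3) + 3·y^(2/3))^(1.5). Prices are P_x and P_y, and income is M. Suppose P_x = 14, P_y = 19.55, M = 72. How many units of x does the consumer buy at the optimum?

From the CES first-order condition, (4/3)·(y/x)^(1/3) = P_x/P_y.
Solve for the ratio: y/x = [(3/4)·P_x/P_y]^(3).
With the ratio pinned down, the budget gives x* = M/(P_x + P_y·(y/x)) and y* = (y/x)·x*.
Numerically y/x = 0.154927, so x* = 72/(14 + 19.55·0.154927) = 4.2281.

x* = 4.2281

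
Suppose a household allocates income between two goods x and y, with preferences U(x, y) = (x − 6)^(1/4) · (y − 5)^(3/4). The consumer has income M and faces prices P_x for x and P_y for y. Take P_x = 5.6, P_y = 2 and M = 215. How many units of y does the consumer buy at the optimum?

y* = 69.275

MRS = (1/3)·(y−5)/(x−6). Tangency with P_x/P_y gives y−5 = 3·(P_x/P_y)·(x−6).
After buying the subsistence bundle (6, 5), a share 0.25 of the remaining income goes to x: x* = 6 + 0.25·(M − 6P_x − 5P_y)/P_x.
Discretionary income = 215 − 6·5.6 − 5·2 = 171.4; y* = 5 + 0.75·171.4/2 = 69.275.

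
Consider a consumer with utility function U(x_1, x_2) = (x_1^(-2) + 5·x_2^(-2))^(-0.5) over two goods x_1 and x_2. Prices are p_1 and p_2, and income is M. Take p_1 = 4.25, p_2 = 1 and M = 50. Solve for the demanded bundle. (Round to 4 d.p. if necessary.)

Substitute x_2 = (x_2/x_1)·x_1 into the budget: x_1* = M/(p_1 + p_2·(x_2/x_1)).
Numerically x_2/x_1 = 2.769829, so x_1* = 50/(4.25 + 1·2.769829) = 7.1227 and x_2* = 2.769829·7.1227 = 19.7286.

x_1* = 7.1227, x_2* = 19.7286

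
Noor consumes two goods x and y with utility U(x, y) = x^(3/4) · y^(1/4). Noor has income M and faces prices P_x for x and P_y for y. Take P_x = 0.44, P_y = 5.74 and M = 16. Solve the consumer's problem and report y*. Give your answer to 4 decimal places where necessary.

y* = 0.6969

The MRS is 3·y/x. Set MRS = P_x/P_y.
Rearranging, P_y·y = (1/3)·P_x·x. Substituting into the budget gives P_x·x·(1 + (1/3)) = M.
Demand: x*(P_x,P_y,M) = 0.75·M/P_x and y* = 0.25·M/P_y.
At P_x=0.44, P_y=5.74, M=16: y* = 0.25·16/5.74 = 0.6969.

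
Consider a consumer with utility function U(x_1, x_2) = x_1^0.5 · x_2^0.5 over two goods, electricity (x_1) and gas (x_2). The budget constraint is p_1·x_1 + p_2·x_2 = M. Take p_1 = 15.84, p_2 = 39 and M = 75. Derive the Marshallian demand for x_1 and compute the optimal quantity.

MU_x_1/MU_x_2 = (0.5·x_2)/(0.5·x_1); tangency sets this equal to p_1/p_2.
So 0.5·p_2·x_2 = 0.5·p_1·x_1; combined with the budget, a share 0.5 of income goes to x_1.
Demand: x_1*(p_1,p_2,M) = 0.5·M/p_1 and x_2* = 0.5·M/p_2.
At p_1=15.84, p_2=39, M=75: x_1* = 0.5·75/15.84 = 2.3674.

x_1* = 2.3674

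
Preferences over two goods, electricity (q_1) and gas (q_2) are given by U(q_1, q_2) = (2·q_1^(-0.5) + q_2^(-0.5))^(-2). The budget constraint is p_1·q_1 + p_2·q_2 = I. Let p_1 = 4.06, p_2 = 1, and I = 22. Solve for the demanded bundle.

q_1* = 3.8847, q_2* = 6.2281

With the ratio pinned down, the budget gives q_1* = I/(p_1 + p_2·(q_2/q_1)) and q_2* = (q_2/q_1)·q_1*.
Numerically q_2/q_1 = 1.603236, so q_1* = 22/(4.06 + 1·1.603236) = 3.8847 and q_2* = 1.603236·3.8847 = 6.2281.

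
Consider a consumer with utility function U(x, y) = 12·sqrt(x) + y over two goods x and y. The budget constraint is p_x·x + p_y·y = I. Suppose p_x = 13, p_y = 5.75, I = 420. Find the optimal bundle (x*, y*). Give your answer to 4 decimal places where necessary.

Thus x* = (6·p_y/p_x)² — independent of I — with the rest of income spent on y.
Plugging in: x* = (6·5.75/13)² = 7.0429, y* = 57.1204.

x* = 7.0429, y* = 57.1204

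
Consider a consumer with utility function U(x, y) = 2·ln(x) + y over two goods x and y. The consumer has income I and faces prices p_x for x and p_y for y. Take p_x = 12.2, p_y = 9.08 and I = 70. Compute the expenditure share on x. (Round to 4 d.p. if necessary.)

Set MRS = p_x/p_y: (2/x)/1 = p_x/p_y.
So x*(p_x,p_y) = 2·p_y/p_x, independent of income; and y* = (I − 2·p_y)/p_y.
At the given prices: x* = 2·9.08/12.2 = 1.4885, and y* = 5.7093.
Expenditure on x: 12.2·1.4885 = 18.16; share = 0.2594.

share on x = 0.2594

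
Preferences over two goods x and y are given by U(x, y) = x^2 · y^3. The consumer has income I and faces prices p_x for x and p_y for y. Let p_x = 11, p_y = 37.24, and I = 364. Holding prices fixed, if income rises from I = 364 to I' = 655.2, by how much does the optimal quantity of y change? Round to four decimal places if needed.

MU_x/MU_y = (2·y)/(3·x); tangency sets this equal to p_x/p_y.
So 2·p_y·y = 3·p_x·x; combined with the budget, a share 0.4 of income goes to x.
Demand: x*(p_x,p_y,I) = 0.4·I/p_x and y* = 0.6·I/p_y.
At p_x=11, p_y=37.24, I=364: y* = 0.6·364/37.24 = 5.8647.
At I' = 655.2: y* = 10.5564. Change: 10.5564 − 5.8647 = 4.6917.

Δy* = 4.6917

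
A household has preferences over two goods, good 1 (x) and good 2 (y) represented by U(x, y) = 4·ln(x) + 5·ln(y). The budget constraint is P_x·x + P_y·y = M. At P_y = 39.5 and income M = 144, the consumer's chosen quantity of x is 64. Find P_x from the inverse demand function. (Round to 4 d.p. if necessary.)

P_x = 1

The MRS is (4/5)·y/x. Set MRS = P_x/P_y.
So 4·P_y·y = 5·P_x·x; combined with the budget, a share 4/9 of income goes to x.
Demand: x*(P_x,P_y,M) = 4/9·M/P_x and y* = 5/9·M/P_y.
Set x* = 64 in the demand function and solve for P_x: P_x = 1.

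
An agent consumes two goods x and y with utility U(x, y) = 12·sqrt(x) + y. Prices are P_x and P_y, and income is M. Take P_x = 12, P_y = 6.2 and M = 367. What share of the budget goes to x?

Plugging in: x* = (6·6.2/12)² = 9.61, y* = 40.5935.
Expenditure on x: 12·9.61 = 115.32; share = 0.3142.

share on x = 0.3142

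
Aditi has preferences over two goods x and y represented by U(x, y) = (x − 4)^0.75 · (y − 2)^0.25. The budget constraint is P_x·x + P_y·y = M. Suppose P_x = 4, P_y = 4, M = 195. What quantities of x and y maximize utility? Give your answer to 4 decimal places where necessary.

After buying the subsistence bundle (4, 2), a share 0.75 of the remaining income goes to x: x* = 4 + 0.75·(M − 4P_x − 2P_y)/P_x.
Discretionary income = 195 − 4·4 − 2·4 = 171; x* = 4 + 0.75·171/4 = 36.0625; y* = 2 + 0.25·171/4 = 12.6875.

x* = 36.0625, y* = 12.6875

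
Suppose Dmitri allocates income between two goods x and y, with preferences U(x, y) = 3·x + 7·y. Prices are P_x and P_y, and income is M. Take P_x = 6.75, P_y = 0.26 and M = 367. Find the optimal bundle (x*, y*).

Linear utility — the consumer picks whichever good has higher MU/price: 3/6.75 = 0.4444 vs 7/0.26 = 26.9231.
y gives more utility per dollar, so spend all income on y: y* = M/P_y, x* = 0.
Numerically: x* = 0, y* = 1411.5385.

x* = 0, y* = 1411.5385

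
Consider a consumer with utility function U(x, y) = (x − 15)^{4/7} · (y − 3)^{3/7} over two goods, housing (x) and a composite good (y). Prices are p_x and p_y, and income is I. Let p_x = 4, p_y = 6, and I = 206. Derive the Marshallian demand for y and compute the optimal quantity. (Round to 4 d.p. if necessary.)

y* = 12.1429

MRS = (4/3)·(y−3)/(x−15). Tangency with p_x/p_y gives y−3 = (3/4)·(p_x/p_y)·(x−15).
After buying the subsistence bundle (15, 3), a share 4/7 of the remaining income goes to x: x* = 15 + 4/7·(I − 15p_x − 3p_y)/p_x.
Discretionary income = 206 − 15·4 − 3·6 = 128; y* = 3 + 3/7·128/6 = 12.1429.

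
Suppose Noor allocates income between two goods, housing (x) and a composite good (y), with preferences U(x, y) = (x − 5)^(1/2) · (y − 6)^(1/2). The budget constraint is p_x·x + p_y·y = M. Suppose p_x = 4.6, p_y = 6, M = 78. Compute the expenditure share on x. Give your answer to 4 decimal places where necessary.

This is Cobb-Douglas in (x−5, y−6): tangency gives 0.5·p_y·(y−6) = 0.5·p_x·(x−5).
After buying the subsistence bundle (5, 6), a share 0.5 of the remaining income goes to x: x* = 5 + 0.5·(M − 5p_x − 6p_y)/p_x.
Discretionary income = 78 − 5·4.6 − 6·6 = 19; x* = 5 + 0.5·19/4.6 = 7.0652; y* = 6 + 0.5·19/6 = 7.5833.
Expenditure on x: 4.6·7.0652 = 32.5; share = 0.4167.

share on x = 0.4167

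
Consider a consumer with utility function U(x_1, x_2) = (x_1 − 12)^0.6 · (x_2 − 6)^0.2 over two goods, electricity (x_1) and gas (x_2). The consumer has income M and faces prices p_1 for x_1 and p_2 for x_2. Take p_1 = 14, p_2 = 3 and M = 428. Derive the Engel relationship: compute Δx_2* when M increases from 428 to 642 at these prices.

Let x_1' = x_1−12, x_2' = x_2−6. MRS = 3·x_2'/x_1' = p_1/p_2.
Substituting into the budget: x_1* = 12 + 0.75·(M − 12·p_1 − 6·p_2)/p_1, and x_2* = 6 + 0.25·(…)/p_2.
Discretionary income = 428 − 12·14 − 6·3 = 242; x_2* = 6 + 0.25·242/3 = 26.1667.
At M' = 642: x_2* = 44. Change: 44 − 26.1667 = 17.8333.

Δx_2* = 17.8333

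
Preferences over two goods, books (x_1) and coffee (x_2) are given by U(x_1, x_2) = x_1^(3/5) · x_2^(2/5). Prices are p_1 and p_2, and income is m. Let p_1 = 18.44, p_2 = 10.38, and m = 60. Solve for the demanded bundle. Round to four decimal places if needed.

MU_x_1/MU_x_2 = (0.6·x_2)/(0.4·x_1); tangency sets this equal to p_1/p_2.
Rearranging, p_2·x_2 = (2/3)·p_1·x_1. Substituting into the budget gives p_1·x_1·(1 + (2/3)) = m.
Demand: x_1*(p_1,p_2,m) = 0.6·m/p_1 and x_2* = 0.4·m/p_2.
At p_1=18.44, p_2=10.38, m=60: x_1* = 0.6·60/18.44 = 1.9523, x_2* = 2.3121.

x_1* = 1.9523, x_2* = 2.3121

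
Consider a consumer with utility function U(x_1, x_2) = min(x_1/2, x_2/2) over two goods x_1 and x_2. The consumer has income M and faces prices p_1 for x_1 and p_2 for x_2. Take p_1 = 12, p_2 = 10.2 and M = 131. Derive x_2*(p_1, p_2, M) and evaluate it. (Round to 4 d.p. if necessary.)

With perfect complements, no substitution: consume in ratio x_1:x_2 = 2:2.
Budget: p_1·x_1 + p_2·x_1 = M, so (2·p_1 + 2·p_2)·x_1 = 2·M.
Demand: x_1*(p_1,p_2,M) = 2·M/(2·p_1 + 2·p_2), x_2* = 2·M/(2·p_1 + 2·p_2).
Here 2·12 + 2·10.2 = 44.4, giving x_2* = 5.9009.

x_2* = 5.9009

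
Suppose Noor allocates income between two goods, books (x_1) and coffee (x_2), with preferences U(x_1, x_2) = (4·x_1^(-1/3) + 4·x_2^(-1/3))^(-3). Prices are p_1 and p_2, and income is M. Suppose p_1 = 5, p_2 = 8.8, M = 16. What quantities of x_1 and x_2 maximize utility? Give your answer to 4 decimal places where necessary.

With the ratio pinned down, the budget gives x_1* = M/(p_1 + p_2·(x_2/x_1)) and x_2* = (x_2/x_1)·x_1*.
Numerically x_2/x_1 = 0.654433, so x_1* = 16/(5 + 8.8·0.654433) = 1.4871 and x_2* = 0.654433·1.4871 = 0.9732.

x_1* = 1.4871, x_2* = 0.9732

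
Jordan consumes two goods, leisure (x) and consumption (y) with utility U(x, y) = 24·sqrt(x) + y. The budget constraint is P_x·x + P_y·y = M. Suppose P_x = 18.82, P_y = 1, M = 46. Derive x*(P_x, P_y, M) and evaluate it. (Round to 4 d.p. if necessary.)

x* = 0.4066

Set MRS = P_x/P_y: 12·x^(−1/2) = P_x/P_y.
Thus x* = (12·P_y/P_x)² — independent of M — with the rest of income spent on y.
Plugging in: x* = (12·1/18.82)² = 0.4066.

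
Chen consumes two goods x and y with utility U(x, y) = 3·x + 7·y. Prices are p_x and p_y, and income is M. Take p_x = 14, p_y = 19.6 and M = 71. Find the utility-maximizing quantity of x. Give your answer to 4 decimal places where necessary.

x* = 0

Numerically: x* = 0, y* = 3.6224.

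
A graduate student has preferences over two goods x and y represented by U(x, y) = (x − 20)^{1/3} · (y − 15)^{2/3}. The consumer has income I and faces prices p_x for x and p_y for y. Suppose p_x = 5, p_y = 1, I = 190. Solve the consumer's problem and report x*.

After buying the subsistence bundle (20, 15), a share 1/3 of the remaining income goes to x: x* = 20 + 1/3·(I − 20p_x − 15p_y)/p_x.
Discretionary income = 190 − 20·5 − 15·1 = 75; x* = 20 + 1/3·75/5 = 25.

x* = 25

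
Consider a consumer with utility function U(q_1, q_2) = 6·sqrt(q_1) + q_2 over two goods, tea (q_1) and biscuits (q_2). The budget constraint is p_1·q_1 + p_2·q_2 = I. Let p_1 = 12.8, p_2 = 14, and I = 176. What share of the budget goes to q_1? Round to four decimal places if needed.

share on q_1 = 0.783

Set MRS = p_1/p_2: 3·q_1^(−1/2) = p_1/p_2.
Thus q_1* = (3·p_2/p_1)² — independent of I — with the rest of income spent on q_2.
Plugging in: q_1* = (3·14/12.8)² = 10.7666, q_2* = 2.7277.
Expenditure on q_1: 12.8·10.7666 = 137.8125; share = 0.783.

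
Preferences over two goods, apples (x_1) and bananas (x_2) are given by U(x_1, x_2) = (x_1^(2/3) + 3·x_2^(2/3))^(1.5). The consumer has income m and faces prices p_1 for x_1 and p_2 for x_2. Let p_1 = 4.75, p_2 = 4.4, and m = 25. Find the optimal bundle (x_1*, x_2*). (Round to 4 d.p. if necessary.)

x_1* = 0.1621, x_2* = 5.5068

From the CES first-order condition, (1/3)·(x_2/x_1)^(1/3) = p_1/p_2.
Solve for the ratio: x_2/x_1 = [3·p_1/p_2]^(3).
With the ratio pinned down, the budget gives x_1* = m/(p_1 + p_2·(x_2/x_1)) and x_2* = (x_2/x_1)·x_1*.
Numerically x_2/x_1 = 33.969297, so x_1* = 25/(4.75 + 4.4·33.969297) = 0.1621 and x_2* = 33.969297·0.1621 = 5.5068.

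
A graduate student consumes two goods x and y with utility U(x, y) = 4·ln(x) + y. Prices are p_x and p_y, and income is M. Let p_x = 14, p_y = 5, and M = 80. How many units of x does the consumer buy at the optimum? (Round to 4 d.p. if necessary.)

So x*(p_x,p_y) = 4·p_y/p_x, independent of income; and y* = (M − 4·p_y)/p_y.
At the given prices: x* = 4·5/14 = 1.4286.

x* = 1.4286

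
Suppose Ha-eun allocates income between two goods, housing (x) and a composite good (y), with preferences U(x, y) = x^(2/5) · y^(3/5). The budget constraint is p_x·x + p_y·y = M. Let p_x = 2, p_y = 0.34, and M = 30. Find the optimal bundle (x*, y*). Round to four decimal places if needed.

The MRS is (2/3)·y/x. Set MRS = p_x/p_y.
So 0.4·p_y·y = 0.6·p_x·x; combined with the budget, a share 0.4 of income goes to x.
Demand: x*(p_x,p_y,M) = 0.4·M/p_x and y* = 0.6·M/p_y.
At p_x=2, p_y=0.34, M=30: x* = 0.4·30/2 = 6, y* = 52.9412.

x* = 6, y* = 52.9412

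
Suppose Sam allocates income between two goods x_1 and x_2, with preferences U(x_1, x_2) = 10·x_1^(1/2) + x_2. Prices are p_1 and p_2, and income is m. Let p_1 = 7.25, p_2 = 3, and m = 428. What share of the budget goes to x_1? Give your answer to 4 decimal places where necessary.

share on x_1 = 0.0725

Solve: √x_1 = 5·p_2/p_1, so x_1*(p_1,p_2) = (5·p_2/p_1)², and x_2* = (m − p_1·x_1*)/p_2.
Plugging in: x_1* = (5·3/7.25)² = 4.2806, x_2* = 132.3218.
Expenditure on x_1: 7.25·4.2806 = 31.0345; share = 0.0725.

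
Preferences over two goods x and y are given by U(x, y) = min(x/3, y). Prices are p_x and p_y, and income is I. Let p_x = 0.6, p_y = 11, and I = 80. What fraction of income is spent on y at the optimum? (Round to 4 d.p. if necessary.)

With perfect complements, no substitution: consume in ratio x:y = 3:1.
Budget: p_x·x + p_y·(1/3)·x = I, so (3·p_x + p_y)·x = 3·I.
Demand: x*(p_x,p_y,I) = 3·I/(3·p_x + p_y), y* = I/(3·p_x + p_y).
Here 3·0.6 + 11 = 12.8, giving x* = 18.75 and y* = 6.25.
Expenditure on y: 11·6.25 = 68.75; share = 0.8594.

share on y = 0.8594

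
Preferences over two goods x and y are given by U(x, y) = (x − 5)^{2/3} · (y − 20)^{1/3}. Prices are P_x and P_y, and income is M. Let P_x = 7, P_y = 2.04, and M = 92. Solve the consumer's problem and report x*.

Let x' = x−5, y' = y−20. MRS = 2·y'/x' = P_x/P_y.
After buying the subsistence bundle (5, 20), a share 2/3 of the remaining income goes to x: x* = 5 + 2/3·(M − 5P_x − 20P_y)/P_x.
Discretionary income = 92 − 5·7 − 20·2.04 = 16.2; x* = 5 + 2/3·16.2/7 = 6.5429.

x* = 6.5429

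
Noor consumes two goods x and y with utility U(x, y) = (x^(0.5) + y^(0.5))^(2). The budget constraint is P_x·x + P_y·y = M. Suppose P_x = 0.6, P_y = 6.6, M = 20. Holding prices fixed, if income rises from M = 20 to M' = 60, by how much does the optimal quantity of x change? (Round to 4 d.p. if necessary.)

Δx* = 61.1111

From the CES first-order condition, (y/x)^(0.5) = P_x/P_y.
Hence y/x = (P_x/P_y)^(1/(0.5)), i.e. raised to the 2 power.
With the ratio pinned down, the budget gives x* = M/(P_x + P_y·(y/x)) and y* = (y/x)·x*.
Numerically y/x = 0.008264, so x* = 20/(0.6 + 6.6·0.008264) = 30.5556.
At M' = 60: x* = 91.6667. Change: 91.6667 − 30.5556 = 61.1111.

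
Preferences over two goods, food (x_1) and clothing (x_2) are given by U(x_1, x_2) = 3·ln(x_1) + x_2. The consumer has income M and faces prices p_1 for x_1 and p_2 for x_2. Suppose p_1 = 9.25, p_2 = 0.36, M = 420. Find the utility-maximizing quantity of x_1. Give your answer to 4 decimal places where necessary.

x_1* = 0.1168

So x_1*(p_1,p_2) = 3·p_2/p_1, independent of income; and x_2* = (M − 3·p_2)/p_2.
At the given prices: x_1* = 3·0.36/9.25 = 0.1168.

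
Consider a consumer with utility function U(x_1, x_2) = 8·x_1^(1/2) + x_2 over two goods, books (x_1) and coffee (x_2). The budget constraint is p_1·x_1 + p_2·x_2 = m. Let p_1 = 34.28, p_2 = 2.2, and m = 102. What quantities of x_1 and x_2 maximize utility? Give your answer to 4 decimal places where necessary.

Set MRS = p_1/p_2: 4·x_1^(−1/2) = p_1/p_2.
Solve: √x_1 = 4·p_2/p_1, so x_1*(p_1,p_2) = (4·p_2/p_1)², and x_2* = (m − p_1·x_1*)/p_2.
Plugging in: x_1* = (4·2.2/34.28)² = 0.0659, x_2* = 45.3368.

x_1* = 0.0659, x_2* = 45.3368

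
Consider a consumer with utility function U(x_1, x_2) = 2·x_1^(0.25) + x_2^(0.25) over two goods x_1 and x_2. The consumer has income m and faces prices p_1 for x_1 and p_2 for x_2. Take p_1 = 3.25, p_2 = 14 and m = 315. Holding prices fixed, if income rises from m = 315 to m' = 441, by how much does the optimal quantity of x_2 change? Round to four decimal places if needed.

From the CES first-order condition, 2·(x_2/x_1)^(0.75) = p_1/p_2.
Hence x_2/x_1 = ((1/2)·p_1/p_2)^(1/(0.75)), i.e. raised to the 4/3 power.
Substitute x_2 = (x_2/x_1)·x_1 into the budget: x_1* = m/(p_1 + p_2·(x_2/x_1)).
Numerically x_2/x_1 = 0.05662, so x_1* = 315/(3.25 + 14·0.05662) = 77.9187 and x_2* = 0.05662·77.9187 = 4.4117.
At m' = 441: x_2* = 6.1764. Change: 6.1764 − 4.4117 = 1.7647.

Δx_2* = 1.7647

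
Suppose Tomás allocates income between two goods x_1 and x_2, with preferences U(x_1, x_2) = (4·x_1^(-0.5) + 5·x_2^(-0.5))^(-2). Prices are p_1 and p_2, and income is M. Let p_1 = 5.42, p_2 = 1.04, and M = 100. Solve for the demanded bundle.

From the CES first-order condition, (4/5)·(x_2/x_1)^(1.5) = p_1/p_2.
Hence x_2/x_1 = ((5/4)·p_1/p_2)^(1/(1.5)), i.e. raised to the 2/3 power.
Substitute x_2 = (x_2/x_1)·x_1 into the budget: x_1* = M/(p_1 + p_2·(x_2/x_1)).
Numerically x_2/x_1 = 3.48806, so x_1* = 100/(5.42 + 1.04·3.48806) = 11.0527 and x_2* = 3.48806·11.0527 = 38.5524.

x_1* = 11.0527, x_2* = 38.5524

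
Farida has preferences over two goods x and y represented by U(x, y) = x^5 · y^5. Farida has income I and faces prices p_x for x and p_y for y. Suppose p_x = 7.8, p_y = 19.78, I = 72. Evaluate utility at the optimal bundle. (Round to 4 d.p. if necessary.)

V = 41823.5177

Demand: x*(p_x,p_y,I) = 0.5·I/p_x and y* = 0.5·I/p_y.
At p_x=7.8, p_y=19.78, I=72: x* = 0.5·72/7.8 = 4.6154, y* = 1.82.
Utility at the optimum: U(4.6154, 1.82) = 41823.5177.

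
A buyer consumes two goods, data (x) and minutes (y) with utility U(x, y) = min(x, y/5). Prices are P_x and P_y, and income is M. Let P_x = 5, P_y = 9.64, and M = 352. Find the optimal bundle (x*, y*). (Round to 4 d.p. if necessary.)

Leontief preferences: the optimum is at the kink where x/1 = y/5, i.e. y = 5·x.
Budget: P_x·x + P_y·5·x = M, so (P_x + 5·P_y)·x = M.
Demand: x*(P_x,P_y,M) = M/(P_x + 5·P_y), y* = 5·M/(P_x + 5·P_y).
Here 5 + 5·9.64 = 53.2, giving x* = 6.6165 and y* = 33.0827.

x* = 6.6165, y* = 33.0827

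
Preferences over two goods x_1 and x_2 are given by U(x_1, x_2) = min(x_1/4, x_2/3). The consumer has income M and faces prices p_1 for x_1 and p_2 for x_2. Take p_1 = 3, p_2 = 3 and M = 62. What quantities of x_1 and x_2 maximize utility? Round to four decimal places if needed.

With perfect complements, no substitution: consume in ratio x_1:x_2 = 4:3.
Budget: p_1·x_1 + p_2·(3/4)·x_1 = M, so (4·p_1 + 3·p_2)·x_1 = 4·M.
Demand: x_1*(p_1,p_2,M) = 4·M/(4·p_1 + 3·p_2), x_2* = 3·M/(4·p_1 + 3·p_2).
Here 4·3 + 3·3 = 21, giving x_1* = 11.8095 and x_2* = 8.8571.

x_1* = 11.8095, x_2* = 8.8571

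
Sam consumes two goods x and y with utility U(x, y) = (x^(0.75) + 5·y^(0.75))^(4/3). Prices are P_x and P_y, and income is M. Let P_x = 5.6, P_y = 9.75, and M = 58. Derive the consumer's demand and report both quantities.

MU_x ∝ x^(-0.25), MU_y ∝ 5·y^(-0.25), so MRS = (1/5)·(y/x)^(0.25) = P_x/P_y.
Hence y/x = (5·P_x/P_y)^(1/(0.25)), i.e. raised to the 4 power.
Substitute y = (y/x)·x into the budget: x* = M/(P_x + P_y·(y/x)).
Numerically y/x = 68.016403, so x* = 58/(5.6 + 9.75·68.016403) = 0.0867 and y* = 68.016403·0.0867 = 5.8989.

x* = 0.0867, y* = 5.8989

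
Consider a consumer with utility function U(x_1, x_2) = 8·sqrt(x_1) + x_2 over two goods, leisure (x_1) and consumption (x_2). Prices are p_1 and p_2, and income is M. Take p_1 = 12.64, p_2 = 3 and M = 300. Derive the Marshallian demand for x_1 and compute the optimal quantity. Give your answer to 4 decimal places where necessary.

x_1* = 0.9013

Utility is quasi-linear in x_2; the FOC for x_1 is 4/√x_1 = p_1/p_2.
Solve: √x_1 = 4·p_2/p_1, so x_1*(p_1,p_2) = (4·p_2/p_1)², and x_2* = (M − p_1·x_1*)/p_2.
Plugging in: x_1* = (4·3/12.64)² = 0.9013.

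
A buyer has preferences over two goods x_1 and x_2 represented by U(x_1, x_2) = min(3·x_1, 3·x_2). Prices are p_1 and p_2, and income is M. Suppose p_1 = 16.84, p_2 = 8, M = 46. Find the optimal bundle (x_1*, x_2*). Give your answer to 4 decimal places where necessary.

x_1* = 1.8519, x_2* = 1.8519

With perfect complements, no substitution: consume in ratio x_1:x_2 = 3:3.
Budget: p_1·x_1 + p_2·x_1 = M, so (3·p_1 + 3·p_2)·x_1 = 3·M.
Demand: x_1*(p_1,p_2,M) = 3·M/(3·p_1 + 3·p_2), x_2* = 3·M/(3·p_1 + 3·p_2).
Here 3·16.84 + 3·8 = 74.52, giving x_1* = 1.8519 and x_2* = 1.8519.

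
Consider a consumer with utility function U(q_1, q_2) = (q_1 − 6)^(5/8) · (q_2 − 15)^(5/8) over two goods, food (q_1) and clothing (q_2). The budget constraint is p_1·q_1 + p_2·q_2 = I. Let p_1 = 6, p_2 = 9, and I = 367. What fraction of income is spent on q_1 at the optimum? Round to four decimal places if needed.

Let q_1' = q_1−6, q_2' = q_2−15. MRS = q_2'/q_1' = p_1/p_2.
Substituting into the budget: q_1* = 6 + 0.5·(I − 6·p_1 − 15·p_2)/p_1, and q_2* = 15 + 0.5·(…)/p_2.
Discretionary income = 367 − 6·6 − 15·9 = 196; q_1* = 6 + 0.5·196/6 = 22.3333; q_2* = 15 + 0.5·196/9 = 25.8889.
Expenditure on q_1: 6·22.3333 = 134; share = 0.3651.

share on q_1 = 0.3651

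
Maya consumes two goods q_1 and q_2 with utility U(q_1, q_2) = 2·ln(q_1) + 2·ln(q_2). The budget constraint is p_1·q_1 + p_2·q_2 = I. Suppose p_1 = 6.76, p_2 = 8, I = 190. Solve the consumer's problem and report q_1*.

Tangency: MRS = q_2/q_1 = p_1/p_2.
Rearranging, p_2·q_2 = p_1·q_1. Substituting into the budget gives p_1·q_1·(1 + 1) = I.
Demand: q_1*(p_1,p_2,I) = 0.5·I/p_1 and q_2* = 0.5·I/p_2.
At p_1=6.76, p_2=8, I=190: q_1* = 0.5·190/6.76 = 14.0533.

q_1* = 14.0533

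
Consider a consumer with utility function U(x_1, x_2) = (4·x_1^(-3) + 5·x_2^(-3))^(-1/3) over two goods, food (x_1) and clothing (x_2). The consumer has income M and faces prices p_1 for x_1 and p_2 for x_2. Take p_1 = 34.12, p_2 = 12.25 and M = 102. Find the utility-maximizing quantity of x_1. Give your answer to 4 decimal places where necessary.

x_1* = 2.0058

From the CES first-order condition, (4/5)·(x_2/x_1)^(4) = p_1/p_2.
Solve for the ratio: x_2/x_1 = [(5/4)·p_1/p_2]^(0.25).
With the ratio pinned down, the budget gives x_1* = M/(p_1 + p_2·(x_2/x_1)) and x_2* = (x_2/x_1)·x_1*.
Numerically x_2/x_1 = 1.365984, so x_1* = 102/(34.12 + 12.25·1.365984) = 2.0058.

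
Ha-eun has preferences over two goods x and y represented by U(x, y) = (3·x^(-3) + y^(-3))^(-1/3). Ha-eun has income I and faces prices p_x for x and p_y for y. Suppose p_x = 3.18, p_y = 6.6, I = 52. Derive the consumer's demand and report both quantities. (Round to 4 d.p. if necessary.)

With the ratio pinned down, the budget gives x* = I/(p_x + p_y·(y/x)) and y* = (y/x)·x*.
Numerically y/x = 0.633054, so x* = 52/(3.18 + 6.6·0.633054) = 7.067 and y* = 0.633054·7.067 = 4.4738.

x* = 7.067, y* = 4.4738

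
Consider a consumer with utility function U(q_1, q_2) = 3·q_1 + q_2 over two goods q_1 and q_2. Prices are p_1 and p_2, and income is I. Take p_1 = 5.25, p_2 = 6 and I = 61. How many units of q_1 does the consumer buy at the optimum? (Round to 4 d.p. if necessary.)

Linear utility — the consumer picks whichever good has higher MU/price: 3/5.25 = 0.5714 vs 1/6 = 0.1667.
q_1 gives more utility per dollar, so spend all income on q_1: q_1* = I/p_1, q_2* = 0.
Numerically: q_1* = 11.619, q_2* = 0.

q_1* = 11.619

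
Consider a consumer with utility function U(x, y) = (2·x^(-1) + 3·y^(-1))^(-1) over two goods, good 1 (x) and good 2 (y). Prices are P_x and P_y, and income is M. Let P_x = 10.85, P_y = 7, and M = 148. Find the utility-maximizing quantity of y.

MU_x ∝ 2·x^(-2), MU_y ∝ 3·y^(-2), so MRS = (2/3)·(y/x)^(2) = P_x/P_y.
Solve for the ratio: y/x = [(3/2)·P_x/P_y]^(0.5).
Substitute y = (y/x)·x into the budget: x* = M/(P_x + P_y·(y/x)).
Numerically y/x = 1.524795, so x* = 148/(10.85 + 7·1.524795) = 6.8762 and y* = 1.524795·6.8762 = 10.4848.

y* = 10.4848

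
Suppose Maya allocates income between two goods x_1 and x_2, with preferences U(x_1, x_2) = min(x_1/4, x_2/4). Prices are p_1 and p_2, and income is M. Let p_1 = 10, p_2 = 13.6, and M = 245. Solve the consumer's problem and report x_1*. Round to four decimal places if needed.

x_1* = 10.3814

Here 4·10 + 4·13.6 = 94.4, giving x_1* = 10.3814.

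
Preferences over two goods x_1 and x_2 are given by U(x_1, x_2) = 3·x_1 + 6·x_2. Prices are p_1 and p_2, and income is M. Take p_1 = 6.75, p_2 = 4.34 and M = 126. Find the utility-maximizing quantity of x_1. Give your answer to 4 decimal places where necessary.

x_1* = 0

Perfect substitutes: compare marginal utility per dollar. 3/p_1 vs 6/p_2 → 0.4444 vs 1.3825.
x_2 gives more utility per dollar, so spend all income on x_2: x_2* = M/p_2, x_1* = 0.
Numerically: x_1* = 0, x_2* = 29.0323.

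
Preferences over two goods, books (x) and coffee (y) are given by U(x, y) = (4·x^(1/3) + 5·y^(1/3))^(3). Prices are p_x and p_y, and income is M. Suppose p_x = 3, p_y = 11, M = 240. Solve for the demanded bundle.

x* = 46.247, y* = 9.2054

MRS = MU_x/MU_y = (4/5)·(y/x)^(2/3). Set equal to p_x/p_y.
Solve for the ratio: y/x = [(5/4)·p_x/p_y]^(1.5).
With the ratio pinned down, the budget gives x* = M/(p_x + p_y·(y/x)) and y* = (y/x)·x*.
Numerically y/x = 0.199048, so x* = 240/(3 + 11·0.199048) = 46.247 and y* = 0.199048·46.247 = 9.2054.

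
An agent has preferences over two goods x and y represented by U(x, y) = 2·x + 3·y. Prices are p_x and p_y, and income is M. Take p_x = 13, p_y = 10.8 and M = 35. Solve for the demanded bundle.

x* = 0, y* = 3.2407

Linear utility — the consumer picks whichever good has higher MU/price: 2/13 = 0.1538 vs 3/10.8 = 0.2778.
y gives more utility per dollar, so spend all income on y: y* = M/p_y, x* = 0.
Numerically: x* = 0, y* = 3.2407.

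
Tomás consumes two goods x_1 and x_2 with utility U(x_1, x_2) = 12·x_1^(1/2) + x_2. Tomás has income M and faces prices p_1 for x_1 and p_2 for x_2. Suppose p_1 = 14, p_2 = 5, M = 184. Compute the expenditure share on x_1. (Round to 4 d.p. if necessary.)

share on x_1 = 0.3494

Set MRS = p_1/p_2: 6·x_1^(−1/2) = p_1/p_2.
Thus x_1* = (6·p_2/p_1)² — independent of M — with the rest of income spent on x_2.
Plugging in: x_1* = (6·5/14)² = 4.5918, x_2* = 23.9429.
Expenditure on x_1: 14·4.5918 = 64.2857; share = 0.3494.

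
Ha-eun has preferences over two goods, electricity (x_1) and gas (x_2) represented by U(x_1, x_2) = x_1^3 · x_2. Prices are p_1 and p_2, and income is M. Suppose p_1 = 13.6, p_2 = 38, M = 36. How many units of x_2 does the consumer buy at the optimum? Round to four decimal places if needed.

x_2* = 0.2368

MU_x_1/MU_x_2 = (3·x_2)/(x_1); tangency sets this equal to p_1/p_2.
Rearranging, p_2·x_2 = (1/3)·p_1·x_1. Substituting into the budget gives p_1·x_1·(1 + (1/3)) = M.
Demand: x_1*(p_1,p_2,M) = 0.75·M/p_1 and x_2* = 0.25·M/p_2.
At p_1=13.6, p_2=38, M=36: x_2* = 0.25·36/38 = 0.2368.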